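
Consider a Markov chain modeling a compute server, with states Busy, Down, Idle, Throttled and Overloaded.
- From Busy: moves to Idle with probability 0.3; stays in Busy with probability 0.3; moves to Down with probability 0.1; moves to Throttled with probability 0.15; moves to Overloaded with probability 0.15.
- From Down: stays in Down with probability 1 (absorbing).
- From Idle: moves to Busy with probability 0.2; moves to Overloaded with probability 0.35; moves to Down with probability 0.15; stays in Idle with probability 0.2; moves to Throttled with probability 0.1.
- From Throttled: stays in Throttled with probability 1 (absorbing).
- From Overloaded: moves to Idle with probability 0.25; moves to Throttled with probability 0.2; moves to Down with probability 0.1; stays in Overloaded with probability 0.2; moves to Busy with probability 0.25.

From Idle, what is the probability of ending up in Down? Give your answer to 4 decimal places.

Let h(s) be the probability of absorption at Down starting from transient state s. Then h(Down) = 1 and h(Throttled) = 0. By first-step analysis:
h(Busy) = 0.3·h(Busy) + 0.1·1 + 0.3·h(Idle) + 0.15·0 + 0.15·h(Overloaded)
h(Idle) = 0.2·h(Busy) + 0.15·1 + 0.2·h(Idle) + 0.1·0 + 0.35·h(Overloaded)
h(Overloaded) = 0.25·h(Busy) + 0.1·1 + 0.25·h(Idle) + 0.2·0 + 0.2·h(Overloaded)
Solving: h(Busy) = 0.4341, h(Idle) = 0.4750, h(Overloaded) = 0.4091.
Starting from Idle, the probability is 0.4750.

0.4750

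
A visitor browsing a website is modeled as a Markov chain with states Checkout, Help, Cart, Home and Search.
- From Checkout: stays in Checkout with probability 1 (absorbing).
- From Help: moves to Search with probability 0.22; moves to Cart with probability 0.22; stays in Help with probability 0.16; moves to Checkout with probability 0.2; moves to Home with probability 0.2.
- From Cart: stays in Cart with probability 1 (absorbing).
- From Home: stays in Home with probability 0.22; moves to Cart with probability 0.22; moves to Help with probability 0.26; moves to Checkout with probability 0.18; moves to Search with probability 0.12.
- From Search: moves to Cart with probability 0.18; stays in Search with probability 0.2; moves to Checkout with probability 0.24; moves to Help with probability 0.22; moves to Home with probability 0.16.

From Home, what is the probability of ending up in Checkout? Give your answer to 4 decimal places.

0.4757

Let h(s) be the probability of absorption at Checkout starting from transient state s. Then h(Checkout) = 1 and h(Cart) = 0. By first-step analysis:
h(Help) = 0.2·1 + 0.16·h(Help) + 0.22·0 + 0.2·h(Home) + 0.22·h(Search)
h(Home) = 0.18·1 + 0.26·h(Help) + 0.22·0 + 0.22·h(Home) + 0.12·h(Search)
h(Search) = 0.24·1 + 0.22·h(Help) + 0.18·0 + 0.16·h(Home) + 0.2·h(Search)
Solving: h(Help) = 0.4901, h(Home) = 0.4757, h(Search) = 0.5299.
Starting from Home, the probability is 0.4757.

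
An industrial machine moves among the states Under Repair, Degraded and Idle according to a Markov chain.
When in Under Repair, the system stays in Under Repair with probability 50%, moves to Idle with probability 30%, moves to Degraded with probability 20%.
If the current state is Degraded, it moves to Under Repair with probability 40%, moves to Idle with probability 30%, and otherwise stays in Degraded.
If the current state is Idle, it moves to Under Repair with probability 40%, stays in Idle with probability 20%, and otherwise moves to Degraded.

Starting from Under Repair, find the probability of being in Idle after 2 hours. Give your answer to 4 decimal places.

0.2700

Sum over the intermediate state after 1 hour:
P = P(Under Repair→Under Repair)·P(Under Repair→Idle) + P(Under Repair→Degraded)·P(Degraded→Idle) + P(Under Repair→Idle)·P(Idle→Idle)
  = 0.5×0.3 + 0.2×0.3 + 0.3×0.2
  = 0.1500 + 0.0600 + 0.0600 = 0.2700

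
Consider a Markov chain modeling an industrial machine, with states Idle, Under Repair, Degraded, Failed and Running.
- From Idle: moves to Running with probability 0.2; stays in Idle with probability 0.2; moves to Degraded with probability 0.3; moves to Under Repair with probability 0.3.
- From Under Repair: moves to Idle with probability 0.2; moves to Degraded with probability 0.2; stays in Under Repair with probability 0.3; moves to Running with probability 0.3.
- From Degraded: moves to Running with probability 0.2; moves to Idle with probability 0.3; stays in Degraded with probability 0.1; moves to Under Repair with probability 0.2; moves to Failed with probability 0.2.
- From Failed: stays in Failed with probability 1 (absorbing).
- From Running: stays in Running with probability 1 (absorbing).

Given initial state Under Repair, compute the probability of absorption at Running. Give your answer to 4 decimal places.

0.8646

Let h(s) be the probability of absorption at Running starting from transient state s. Then h(Running) = 1 and h(Failed) = 0. By first-step analysis:
h(Idle) = 0.2·h(Idle) + 0.3·h(Under Repair) + 0.3·h(Degraded) + 0.2·1
h(Under Repair) = 0.2·h(Idle) + 0.3·h(Under Repair) + 0.2·h(Degraded) + 0.3·1
h(Degraded) = 0.3·h(Idle) + 0.2·h(Under Repair) + 0.1·h(Degraded) + 0.2·0 + 0.2·1
Solving: h(Idle) = 0.8338, h(Under Repair) = 0.8646, h(Degraded) = 0.6923.
Starting from Under Repair, the probability is 0.8646.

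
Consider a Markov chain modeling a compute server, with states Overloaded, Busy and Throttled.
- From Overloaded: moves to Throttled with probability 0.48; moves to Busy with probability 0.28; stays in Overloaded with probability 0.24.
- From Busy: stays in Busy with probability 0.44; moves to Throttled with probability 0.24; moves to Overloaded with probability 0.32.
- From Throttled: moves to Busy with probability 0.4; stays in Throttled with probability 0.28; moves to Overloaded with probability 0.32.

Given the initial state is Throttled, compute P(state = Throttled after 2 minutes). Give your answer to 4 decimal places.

Sum over the intermediate state after 1 minute:
P = P(Throttled→Overloaded)·P(Overloaded→Throttled) + P(Throttled→Busy)·P(Busy→Throttled) + P(Throttled→Throttled)·P(Throttled→Throttled)
  = 0.32×0.48 + 0.4×0.24 + 0.28×0.28
  = 0.1536 + 0.0960 + 0.0784 = 0.3280

0.3280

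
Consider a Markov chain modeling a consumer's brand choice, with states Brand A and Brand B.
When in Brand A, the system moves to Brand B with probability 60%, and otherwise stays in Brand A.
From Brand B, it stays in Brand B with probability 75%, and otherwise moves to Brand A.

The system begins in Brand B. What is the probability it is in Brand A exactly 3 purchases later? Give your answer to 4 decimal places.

Propagate the distribution vector 3 purchases from Brand B.
After 0 purchases: (0.0000, 1.0000)
After 1 purchase: (0.2500, 0.7500)
After 2 purchases: (0.2875, 0.7125)
After 3 purchases: (0.2931, 0.7069)
P(in Brand A after 3 purchases) = 0.2931

0.2931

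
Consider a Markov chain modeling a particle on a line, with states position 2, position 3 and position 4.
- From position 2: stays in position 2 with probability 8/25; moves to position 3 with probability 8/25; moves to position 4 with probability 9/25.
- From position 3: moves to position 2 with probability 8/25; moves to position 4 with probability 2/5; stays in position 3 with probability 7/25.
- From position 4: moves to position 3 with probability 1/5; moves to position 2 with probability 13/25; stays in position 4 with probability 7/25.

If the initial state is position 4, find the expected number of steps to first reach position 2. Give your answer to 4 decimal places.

Let t(s) be the expected number of steps to first reach position 2 from state s, with t(position 2) = 0. Conditioning on the first step:
t(position 3) = 1 + 0.28·t(position 3) + 0.4·t(position 4)
t(position 4) = 1 + 0.2·t(position 3) + 0.28·t(position 4)
Solving: t(position 3) = 2.5547, t(position 4) = 2.0985.
Expected steps from position 4 to position 2: 2.0985.

2.0985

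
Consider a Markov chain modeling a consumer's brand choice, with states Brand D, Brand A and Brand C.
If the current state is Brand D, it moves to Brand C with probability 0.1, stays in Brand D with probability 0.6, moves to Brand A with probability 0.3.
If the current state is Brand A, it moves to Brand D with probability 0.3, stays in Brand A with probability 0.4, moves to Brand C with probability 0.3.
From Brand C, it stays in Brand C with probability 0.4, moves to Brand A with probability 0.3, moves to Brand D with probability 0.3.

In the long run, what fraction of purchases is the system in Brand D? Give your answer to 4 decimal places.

Let the stationary distribution be π with π = πP and π_1 + π_2 + π_3 = 1.
π_1 = 0.6·π_1 + 0.3·π_2 + 0.3·π_3
π_2 = 0.3·π_1 + 0.4·π_2 + 0.3·π_3
Solving with the normalization constraint gives π = (0.4286, 0.3333, 0.2381).
So the stationary probability of Brand D is 0.4286.

0.4286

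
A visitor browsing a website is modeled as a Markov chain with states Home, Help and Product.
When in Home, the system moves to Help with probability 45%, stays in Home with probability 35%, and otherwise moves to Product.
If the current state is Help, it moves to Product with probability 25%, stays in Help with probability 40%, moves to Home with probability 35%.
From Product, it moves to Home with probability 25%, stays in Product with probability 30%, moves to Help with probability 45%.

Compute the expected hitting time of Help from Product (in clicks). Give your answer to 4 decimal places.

2.2222

Let t(s) be the expected number of clicks to first reach Help from state s, with t(Help) = 0. Conditioning on the first click:
t(Home) = 1 + 0.35·t(Home) + 0.2·t(Product)
t(Product) = 1 + 0.25·t(Home) + 0.3·t(Product)
Solving: t(Home) = 2.2222, t(Product) = 2.2222.
Expected clicks from Product to Help: 2.2222.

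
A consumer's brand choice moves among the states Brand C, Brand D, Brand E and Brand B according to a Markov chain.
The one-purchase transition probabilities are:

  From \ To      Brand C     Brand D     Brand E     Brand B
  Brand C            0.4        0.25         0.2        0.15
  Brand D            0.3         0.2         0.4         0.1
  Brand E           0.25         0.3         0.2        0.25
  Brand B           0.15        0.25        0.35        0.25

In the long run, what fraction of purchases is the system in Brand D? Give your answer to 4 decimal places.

0.2513

Let the stationary distribution be π with π = πP and π_1 + π_2 + π_3 + π_4 = 1.
π_1 = 0.4·π_1 + 0.3·π_2 + 0.25·π_3 + 0.15·π_4
π_2 = 0.25·π_1 + 0.2·π_2 + 0.3·π_3 + 0.25·π_4
π_3 = 0.2·π_1 + 0.4·π_2 + 0.2·π_3 + 0.35·π_4
Solving with the normalization constraint gives π = (0.2873, 0.2513, 0.2778, 0.1836).
So the stationary probability of Brand D is 0.2513.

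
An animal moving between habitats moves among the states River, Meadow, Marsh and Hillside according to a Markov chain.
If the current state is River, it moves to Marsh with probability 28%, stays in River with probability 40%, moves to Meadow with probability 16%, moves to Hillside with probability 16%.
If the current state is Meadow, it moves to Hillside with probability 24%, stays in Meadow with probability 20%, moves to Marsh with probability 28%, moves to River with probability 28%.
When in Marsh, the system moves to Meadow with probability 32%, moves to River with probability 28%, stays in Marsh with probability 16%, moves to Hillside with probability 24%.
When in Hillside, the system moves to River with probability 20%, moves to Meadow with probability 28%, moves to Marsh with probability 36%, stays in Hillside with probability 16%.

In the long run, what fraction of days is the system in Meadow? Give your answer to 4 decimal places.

Let the stationary distribution be π with π = πP and π_1 + π_2 + π_3 + π_4 = 1.
π_1 = 0.4·π_1 + 0.28·π_2 + 0.28·π_3 + 0.2·π_4
π_2 = 0.16·π_1 + 0.2·π_2 + 0.32·π_3 + 0.28·π_4
π_3 = 0.28·π_1 + 0.28·π_2 + 0.16·π_3 + 0.36·π_4
Solving with the normalization constraint gives π = (0.3000, 0.2357, 0.2643, 0.2000).
So the stationary probability of Meadow is 0.2357.

0.2357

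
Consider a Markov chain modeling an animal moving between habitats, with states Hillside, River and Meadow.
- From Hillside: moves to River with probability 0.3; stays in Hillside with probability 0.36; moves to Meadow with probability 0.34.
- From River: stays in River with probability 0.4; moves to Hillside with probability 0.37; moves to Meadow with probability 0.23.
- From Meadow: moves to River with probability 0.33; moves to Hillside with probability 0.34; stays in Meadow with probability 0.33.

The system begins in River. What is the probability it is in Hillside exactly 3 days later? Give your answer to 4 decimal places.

0.3576

Propagate the distribution vector 3 days from River.
After 0 days: (0.0000, 1.0000, 0.0000)
After 1 day: (0.3700, 0.4000, 0.2300)
After 2 days: (0.3594, 0.3469, 0.2937)
After 3 days: (0.3576, 0.3435, 0.2989)
P(in Hillside after 3 days) = 0.3576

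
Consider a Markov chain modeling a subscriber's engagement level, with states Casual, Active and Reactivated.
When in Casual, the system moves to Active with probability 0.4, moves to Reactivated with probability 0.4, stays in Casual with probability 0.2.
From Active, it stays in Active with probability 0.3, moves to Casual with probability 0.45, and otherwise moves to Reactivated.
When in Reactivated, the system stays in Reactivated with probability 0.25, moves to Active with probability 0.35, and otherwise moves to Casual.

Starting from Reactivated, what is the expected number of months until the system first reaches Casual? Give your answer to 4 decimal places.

2.4000

Let t(s) be the expected number of months to first reach Casual from state s, with t(Casual) = 0. Conditioning on the first month:
t(Active) = 1 + 0.3·t(Active) + 0.25·t(Reactivated)
t(Reactivated) = 1 + 0.35·t(Active) + 0.25·t(Reactivated)
Solving: t(Active) = 2.2857, t(Reactivated) = 2.4000.
Expected months from Reactivated to Casual: 2.4000.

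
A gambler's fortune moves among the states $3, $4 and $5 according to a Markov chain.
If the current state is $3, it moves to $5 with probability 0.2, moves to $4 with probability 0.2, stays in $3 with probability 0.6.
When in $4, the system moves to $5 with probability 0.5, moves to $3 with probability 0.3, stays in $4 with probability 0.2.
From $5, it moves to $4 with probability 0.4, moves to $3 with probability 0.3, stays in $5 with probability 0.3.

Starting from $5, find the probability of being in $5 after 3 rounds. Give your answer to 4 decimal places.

0.3130

Propagate the distribution vector 3 rounds from $5.
After 0 rounds: (0.0000, 0.0000, 1.0000)
After 1 round: (0.3000, 0.4000, 0.3000)
After 2 rounds: (0.3900, 0.2600, 0.3500)
After 3 rounds: (0.4170, 0.2700, 0.3130)
P(in $5 after 3 rounds) = 0.3130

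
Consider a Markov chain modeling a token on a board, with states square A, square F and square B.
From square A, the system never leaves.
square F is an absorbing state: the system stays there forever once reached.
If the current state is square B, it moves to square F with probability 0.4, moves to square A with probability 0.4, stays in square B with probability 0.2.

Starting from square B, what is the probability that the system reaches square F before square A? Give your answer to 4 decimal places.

Let h(s) be the probability of absorption at square F starting from transient state s. Then h(square F) = 1 and h(square A) = 0. By first-step analysis:
h(square B) = 0.4·0 + 0.4·1 + 0.2·h(square B)
Solving: h(square B) = 0.5000.
Starting from square B, the probability is 0.5000.

0.5000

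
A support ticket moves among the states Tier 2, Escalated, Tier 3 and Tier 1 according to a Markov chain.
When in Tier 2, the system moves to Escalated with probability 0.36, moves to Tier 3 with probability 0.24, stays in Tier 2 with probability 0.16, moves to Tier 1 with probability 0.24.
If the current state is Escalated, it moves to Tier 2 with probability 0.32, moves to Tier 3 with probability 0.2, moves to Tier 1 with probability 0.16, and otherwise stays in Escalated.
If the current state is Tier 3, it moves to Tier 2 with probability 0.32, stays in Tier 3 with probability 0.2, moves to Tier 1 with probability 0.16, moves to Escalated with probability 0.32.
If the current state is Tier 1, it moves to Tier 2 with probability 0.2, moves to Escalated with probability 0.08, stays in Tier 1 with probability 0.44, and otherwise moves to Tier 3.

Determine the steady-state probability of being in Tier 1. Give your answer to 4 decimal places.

Let the stationary distribution be π with π = πP and π_1 + π_2 + π_3 + π_4 = 1.
π_1 = 0.16·π_1 + 0.32·π_2 + 0.32·π_3 + 0.2·π_4
π_2 = 0.36·π_1 + 0.32·π_2 + 0.32·π_3 + 0.08·π_4
π_3 = 0.24·π_1 + 0.2·π_2 + 0.2·π_3 + 0.28·π_4
Solving with the normalization constraint gives π = (0.2500, 0.2700, 0.2300, 0.2500).
So the stationary probability of Tier 1 is 0.2500.

0.2500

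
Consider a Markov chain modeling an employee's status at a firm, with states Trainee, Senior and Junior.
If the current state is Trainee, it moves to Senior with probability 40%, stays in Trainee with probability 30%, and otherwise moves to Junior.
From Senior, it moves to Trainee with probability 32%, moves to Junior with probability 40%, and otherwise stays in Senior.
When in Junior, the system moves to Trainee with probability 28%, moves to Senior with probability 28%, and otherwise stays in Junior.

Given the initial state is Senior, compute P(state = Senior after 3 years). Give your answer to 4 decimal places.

Propagate the distribution vector 3 years from Senior.
After 0 years: (0.0000, 1.0000, 0.0000)
After 1 year: (0.3200, 0.2800, 0.4000)
After 2 years: (0.2976, 0.3184, 0.3840)
After 3 years: (0.2987, 0.3157, 0.3856)
P(in Senior after 3 years) = 0.3157

0.3157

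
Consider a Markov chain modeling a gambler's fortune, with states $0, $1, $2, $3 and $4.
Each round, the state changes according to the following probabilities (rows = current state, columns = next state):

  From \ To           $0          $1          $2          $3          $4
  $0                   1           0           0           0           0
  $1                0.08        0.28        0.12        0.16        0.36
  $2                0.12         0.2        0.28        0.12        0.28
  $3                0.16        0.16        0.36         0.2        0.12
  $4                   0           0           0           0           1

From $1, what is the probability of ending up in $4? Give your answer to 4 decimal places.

0.7538

Let h(s) be the probability of absorption at $4 starting from transient state s. Then h($4) = 1 and h($0) = 0. By first-step analysis:
h($1) = 0.08·0 + 0.28·h($1) + 0.12·h($2) + 0.16·h($3) + 0.36·1
h($2) = 0.12·0 + 0.2·h($1) + 0.28·h($2) + 0.12·h($3) + 0.28·1
h($3) = 0.16·0 + 0.16·h($1) + 0.36·h($2) + 0.2·h($3) + 0.12·1
Solving: h($1) = 0.7538, h($2) = 0.7010, h($3) = 0.6162.
Starting from $1, the probability is 0.7538.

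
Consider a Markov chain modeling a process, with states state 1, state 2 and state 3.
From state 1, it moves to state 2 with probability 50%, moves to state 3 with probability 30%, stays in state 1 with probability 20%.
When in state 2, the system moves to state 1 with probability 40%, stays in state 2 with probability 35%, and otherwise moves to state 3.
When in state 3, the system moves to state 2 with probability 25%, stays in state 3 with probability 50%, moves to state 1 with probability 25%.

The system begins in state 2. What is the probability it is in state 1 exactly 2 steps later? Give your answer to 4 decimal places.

Sum over the intermediate state after 1 step:
P = P(state 2→state 1)·P(state 1→state 1) + P(state 2→state 2)·P(state 2→state 1) + P(state 2→state 3)·P(state 3→state 1)
  = 0.4×0.2 + 0.35×0.4 + 0.25×0.25
  = 0.0800 + 0.1400 + 0.0625 = 0.2825

0.2825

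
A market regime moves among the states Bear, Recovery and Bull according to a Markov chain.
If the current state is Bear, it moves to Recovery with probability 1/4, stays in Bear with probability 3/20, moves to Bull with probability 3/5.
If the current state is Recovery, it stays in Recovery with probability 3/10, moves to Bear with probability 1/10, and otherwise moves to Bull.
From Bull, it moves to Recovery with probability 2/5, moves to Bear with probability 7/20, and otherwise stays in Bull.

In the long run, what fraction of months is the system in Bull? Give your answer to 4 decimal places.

Let the stationary distribution be π with π = πP and π_1 + π_2 + π_3 = 1.
π_1 = 0.15·π_1 + 0.1·π_2 + 0.35·π_3
π_2 = 0.25·π_1 + 0.3·π_2 + 0.4·π_3
Solving with the normalization constraint gives π = (0.2222, 0.3333, 0.4444).
So the stationary probability of Bull is 0.4444.

0.4444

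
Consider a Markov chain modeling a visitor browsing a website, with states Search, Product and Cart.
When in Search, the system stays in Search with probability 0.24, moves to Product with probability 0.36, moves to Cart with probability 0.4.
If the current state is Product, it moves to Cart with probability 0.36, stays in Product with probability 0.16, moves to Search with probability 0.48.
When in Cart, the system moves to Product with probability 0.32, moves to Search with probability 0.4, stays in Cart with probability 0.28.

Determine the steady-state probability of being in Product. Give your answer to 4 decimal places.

0.2884

Let the stationary distribution be π with π = πP and π_1 + π_2 + π_3 = 1.
π_1 = 0.24·π_1 + 0.48·π_2 + 0.4·π_3
π_2 = 0.36·π_1 + 0.16·π_2 + 0.32·π_3
Solving with the normalization constraint gives π = (0.3647, 0.2884, 0.3468).
So the stationary probability of Product is 0.2884.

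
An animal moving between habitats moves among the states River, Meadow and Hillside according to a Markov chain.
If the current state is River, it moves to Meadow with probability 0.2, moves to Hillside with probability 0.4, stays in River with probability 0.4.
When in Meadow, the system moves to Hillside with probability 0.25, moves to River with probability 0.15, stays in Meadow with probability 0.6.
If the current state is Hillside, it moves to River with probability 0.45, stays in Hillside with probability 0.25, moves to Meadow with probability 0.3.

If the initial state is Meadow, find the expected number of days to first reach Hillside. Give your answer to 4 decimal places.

3.5714

Let t(s) be the expected number of days to first reach Hillside from state s, with t(Hillside) = 0. Conditioning on the first day:
t(River) = 1 + 0.4·t(River) + 0.2·t(Meadow)
t(Meadow) = 1 + 0.15·t(River) + 0.6·t(Meadow)
Solving: t(River) = 2.8571, t(Meadow) = 3.5714.
Expected days from Meadow to Hillside: 3.5714.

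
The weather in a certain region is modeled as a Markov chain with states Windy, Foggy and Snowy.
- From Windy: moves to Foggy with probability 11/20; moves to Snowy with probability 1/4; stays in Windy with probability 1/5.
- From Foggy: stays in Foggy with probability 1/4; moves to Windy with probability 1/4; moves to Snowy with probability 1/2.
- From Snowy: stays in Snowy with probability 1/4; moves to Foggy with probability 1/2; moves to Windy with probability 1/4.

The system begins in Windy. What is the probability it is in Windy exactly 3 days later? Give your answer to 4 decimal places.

0.2380

Propagate the distribution vector 3 days from Windy.
After 0 days: (1.0000, 0.0000, 0.0000)
After 1 day: (0.2000, 0.5500, 0.2500)
After 2 days: (0.2400, 0.3725, 0.3875)
After 3 days: (0.2380, 0.4189, 0.3431)
P(in Windy after 3 days) = 0.2380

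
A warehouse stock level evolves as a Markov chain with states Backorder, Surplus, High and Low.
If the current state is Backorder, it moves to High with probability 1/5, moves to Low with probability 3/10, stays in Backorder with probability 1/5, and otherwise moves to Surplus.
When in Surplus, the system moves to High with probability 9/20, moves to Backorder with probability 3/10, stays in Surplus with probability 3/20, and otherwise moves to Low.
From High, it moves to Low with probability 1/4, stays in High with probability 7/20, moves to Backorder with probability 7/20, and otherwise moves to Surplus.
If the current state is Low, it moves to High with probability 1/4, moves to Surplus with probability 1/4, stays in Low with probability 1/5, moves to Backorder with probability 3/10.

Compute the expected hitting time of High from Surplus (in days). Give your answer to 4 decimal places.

Let t(s) be the expected number of days to first reach High from state s, with t(High) = 0. Conditioning on the first day:
t(Backorder) = 1 + 0.2·t(Backorder) + 0.3·t(Surplus) + 0.3·t(Low)
t(Surplus) = 1 + 0.3·t(Backorder) + 0.15·t(Surplus) + 0.1·t(Low)
t(Low) = 1 + 0.3·t(Backorder) + 0.25·t(Surplus) + 0.2·t(Low)
Solving: t(Backorder) = 3.6483, t(Surplus) = 2.8779, t(Low) = 3.5174.
Expected days from Surplus to High: 2.8779.

2.8779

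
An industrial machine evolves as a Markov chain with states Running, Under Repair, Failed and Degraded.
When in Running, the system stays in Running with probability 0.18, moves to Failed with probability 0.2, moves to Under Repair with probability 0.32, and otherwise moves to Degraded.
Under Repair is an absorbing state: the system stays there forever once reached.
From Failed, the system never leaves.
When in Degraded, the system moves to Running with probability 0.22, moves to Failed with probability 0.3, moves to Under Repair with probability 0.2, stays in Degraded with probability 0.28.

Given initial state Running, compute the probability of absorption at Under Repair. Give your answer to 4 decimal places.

Let h(s) be the probability of absorption at Under Repair starting from transient state s. Then h(Under Repair) = 1 and h(Failed) = 0. By first-step analysis:
h(Running) = 0.18·h(Running) + 0.32·1 + 0.2·0 + 0.3·h(Degraded)
h(Degraded) = 0.22·h(Running) + 0.2·1 + 0.3·0 + 0.28·h(Degraded)
Solving: h(Running) = 0.5538, h(Degraded) = 0.4470.
Starting from Running, the probability is 0.5538.

0.5538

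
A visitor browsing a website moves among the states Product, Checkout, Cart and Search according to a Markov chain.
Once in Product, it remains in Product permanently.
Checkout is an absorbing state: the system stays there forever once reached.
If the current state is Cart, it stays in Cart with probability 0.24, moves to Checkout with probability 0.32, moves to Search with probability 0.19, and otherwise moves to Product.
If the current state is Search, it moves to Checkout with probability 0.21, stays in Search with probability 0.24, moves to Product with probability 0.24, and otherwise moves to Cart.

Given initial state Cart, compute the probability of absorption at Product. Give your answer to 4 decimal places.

Let h(s) be the probability of absorption at Product starting from transient state s. Then h(Product) = 1 and h(Checkout) = 0. By first-step analysis:
h(Cart) = 0.25·1 + 0.32·0 + 0.24·h(Cart) + 0.19·h(Search)
h(Search) = 0.24·1 + 0.21·0 + 0.31·h(Cart) + 0.24·h(Search)
Solving: h(Cart) = 0.4542, h(Search) = 0.5011.
Starting from Cart, the probability is 0.4542.

0.4542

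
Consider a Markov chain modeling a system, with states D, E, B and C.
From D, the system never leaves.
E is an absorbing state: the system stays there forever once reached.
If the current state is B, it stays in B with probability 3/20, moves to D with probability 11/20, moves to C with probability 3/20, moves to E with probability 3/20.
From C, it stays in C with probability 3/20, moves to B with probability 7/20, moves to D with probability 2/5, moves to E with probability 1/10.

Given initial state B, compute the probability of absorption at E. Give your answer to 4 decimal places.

0.2127

Let h(s) be the probability of absorption at E starting from transient state s. Then h(E) = 1 and h(D) = 0. By first-step analysis:
h(B) = 0.55·0 + 0.15·1 + 0.15·h(B) + 0.15·h(C)
h(C) = 0.4·0 + 0.1·1 + 0.35·h(B) + 0.15·h(C)
Solving: h(B) = 0.2127, h(C) = 0.2052.
Starting from B, the probability is 0.2127.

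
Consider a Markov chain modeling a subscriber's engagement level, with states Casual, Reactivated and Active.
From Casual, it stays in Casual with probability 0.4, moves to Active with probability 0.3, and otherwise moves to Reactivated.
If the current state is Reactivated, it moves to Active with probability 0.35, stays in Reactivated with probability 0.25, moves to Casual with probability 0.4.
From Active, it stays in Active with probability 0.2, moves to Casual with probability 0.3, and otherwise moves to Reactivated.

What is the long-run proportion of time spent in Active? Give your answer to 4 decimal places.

0.2882

Let the stationary distribution be π with π = πP and π_1 + π_2 + π_3 = 1.
π_1 = 0.4·π_1 + 0.4·π_2 + 0.3·π_3
π_2 = 0.3·π_1 + 0.25·π_2 + 0.5·π_3
Solving with the normalization constraint gives π = (0.3712, 0.3406, 0.2882).
So the stationary probability of Active is 0.2882.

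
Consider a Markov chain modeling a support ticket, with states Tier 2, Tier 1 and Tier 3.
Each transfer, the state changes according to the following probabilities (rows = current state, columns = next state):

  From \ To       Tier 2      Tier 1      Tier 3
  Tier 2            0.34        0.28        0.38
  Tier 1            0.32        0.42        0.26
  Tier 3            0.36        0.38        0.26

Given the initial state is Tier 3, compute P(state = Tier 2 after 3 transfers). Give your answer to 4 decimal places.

Propagate the distribution vector 3 transfers from Tier 3.
After 0 transfers: (0.0000, 0.0000, 1.0000)
After 1 transfer: (0.3600, 0.3800, 0.2600)
After 2 transfers: (0.3376, 0.3592, 0.3032)
After 3 transfers: (0.3389, 0.3606, 0.3005)
P(in Tier 2 after 3 transfers) = 0.3389

0.3389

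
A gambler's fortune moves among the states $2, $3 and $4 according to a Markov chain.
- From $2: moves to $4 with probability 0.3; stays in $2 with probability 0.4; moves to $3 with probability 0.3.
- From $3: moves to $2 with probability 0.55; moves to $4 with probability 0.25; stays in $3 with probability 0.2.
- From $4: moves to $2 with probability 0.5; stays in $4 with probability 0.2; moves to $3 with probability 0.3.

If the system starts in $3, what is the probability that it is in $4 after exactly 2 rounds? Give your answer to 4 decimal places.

0.2650

Sum over the intermediate state after 1 round:
P = P($3→$2)·P($2→$4) + P($3→$3)·P($3→$4) + P($3→$4)·P($4→$4)
  = 0.55×0.3 + 0.2×0.25 + 0.25×0.2
  = 0.1650 + 0.0500 + 0.0500 = 0.2650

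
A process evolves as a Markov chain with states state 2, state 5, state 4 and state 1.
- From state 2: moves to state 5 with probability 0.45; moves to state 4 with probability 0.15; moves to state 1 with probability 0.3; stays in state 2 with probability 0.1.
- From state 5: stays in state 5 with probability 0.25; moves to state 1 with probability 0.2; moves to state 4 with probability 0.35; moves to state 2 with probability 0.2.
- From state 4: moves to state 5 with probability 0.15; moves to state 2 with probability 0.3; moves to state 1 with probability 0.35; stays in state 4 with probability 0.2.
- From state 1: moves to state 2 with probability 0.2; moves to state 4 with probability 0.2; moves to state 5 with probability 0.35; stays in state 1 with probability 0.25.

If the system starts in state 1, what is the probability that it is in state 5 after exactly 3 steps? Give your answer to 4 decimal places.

0.2920

Propagate the distribution vector 3 steps from state 1.
After 0 steps: (0.0000, 0.0000, 0.0000, 1.0000)
After 1 step: (0.2000, 0.3500, 0.2000, 0.2500)
After 2 steps: (0.2000, 0.2950, 0.2425, 0.2625)
After 3 steps: (0.2043, 0.2920, 0.2343, 0.2695)
P(in state 5 after 3 steps) = 0.2920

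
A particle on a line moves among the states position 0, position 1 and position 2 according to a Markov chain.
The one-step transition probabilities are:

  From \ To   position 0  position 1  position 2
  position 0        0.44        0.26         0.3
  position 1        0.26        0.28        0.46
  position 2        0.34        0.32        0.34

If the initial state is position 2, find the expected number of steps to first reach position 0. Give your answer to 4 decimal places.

Let t(s) be the expected number of steps to first reach position 0 from state s, with t(position 0) = 0. Conditioning on the first step:
t(position 1) = 1 + 0.28·t(position 1) + 0.46·t(position 2)
t(position 2) = 1 + 0.32·t(position 1) + 0.34·t(position 2)
Solving: t(position 1) = 3.4146, t(position 2) = 3.1707.
Expected steps from position 2 to position 0: 3.1707.

3.1707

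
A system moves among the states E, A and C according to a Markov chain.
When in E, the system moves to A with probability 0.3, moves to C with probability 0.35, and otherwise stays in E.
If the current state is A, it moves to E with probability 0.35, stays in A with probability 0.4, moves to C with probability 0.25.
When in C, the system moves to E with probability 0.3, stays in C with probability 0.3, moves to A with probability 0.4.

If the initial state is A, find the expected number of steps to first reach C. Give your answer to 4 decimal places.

3.5088

Let t(s) be the expected number of steps to first reach C from state s, with t(C) = 0. Conditioning on the first step:
t(E) = 1 + 0.35·t(E) + 0.3·t(A)
t(A) = 1 + 0.35·t(E) + 0.4·t(A)
Solving: t(E) = 3.1579, t(A) = 3.5088.
Expected steps from A to C: 3.5088.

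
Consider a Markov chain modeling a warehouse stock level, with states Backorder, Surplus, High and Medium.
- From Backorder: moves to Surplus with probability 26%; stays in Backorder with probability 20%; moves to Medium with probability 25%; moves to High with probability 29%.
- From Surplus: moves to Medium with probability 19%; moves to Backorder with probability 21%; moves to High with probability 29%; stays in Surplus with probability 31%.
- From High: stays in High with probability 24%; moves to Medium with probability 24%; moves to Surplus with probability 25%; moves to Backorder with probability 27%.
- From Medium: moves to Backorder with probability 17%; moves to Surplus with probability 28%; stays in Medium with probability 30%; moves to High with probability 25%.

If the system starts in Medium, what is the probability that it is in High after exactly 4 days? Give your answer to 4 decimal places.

0.2669

Propagate the distribution vector 4 days from Medium.
After 0 days: (0.0000, 0.0000, 0.0000, 1.0000)
After 1 day: (0.1700, 0.2800, 0.2500, 0.3000)
After 2 days: (0.2113, 0.2775, 0.2655, 0.2457)
After 3 days: (0.2140, 0.2761, 0.2669, 0.2430)
After 4 days: (0.2142, 0.2760, 0.2669, 0.2429)
P(in High after 4 days) = 0.2669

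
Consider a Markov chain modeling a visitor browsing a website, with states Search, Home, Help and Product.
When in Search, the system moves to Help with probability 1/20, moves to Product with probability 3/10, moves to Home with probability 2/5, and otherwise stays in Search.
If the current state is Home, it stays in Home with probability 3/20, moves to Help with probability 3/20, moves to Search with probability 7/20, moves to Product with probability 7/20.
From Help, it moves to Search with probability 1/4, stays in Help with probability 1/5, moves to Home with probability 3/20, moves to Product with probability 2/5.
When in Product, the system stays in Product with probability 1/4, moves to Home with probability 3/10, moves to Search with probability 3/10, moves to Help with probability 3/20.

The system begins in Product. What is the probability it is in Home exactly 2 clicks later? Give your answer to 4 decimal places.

Propagate the distribution vector 2 clicks from Product.
After 0 clicks: (0.0000, 0.0000, 0.0000, 1.0000)
After 1 click: (0.3000, 0.3000, 0.1500, 0.2500)
After 2 clicks: (0.2925, 0.2625, 0.1275, 0.3175)
P(in Home after 2 clicks) = 0.2625

0.2625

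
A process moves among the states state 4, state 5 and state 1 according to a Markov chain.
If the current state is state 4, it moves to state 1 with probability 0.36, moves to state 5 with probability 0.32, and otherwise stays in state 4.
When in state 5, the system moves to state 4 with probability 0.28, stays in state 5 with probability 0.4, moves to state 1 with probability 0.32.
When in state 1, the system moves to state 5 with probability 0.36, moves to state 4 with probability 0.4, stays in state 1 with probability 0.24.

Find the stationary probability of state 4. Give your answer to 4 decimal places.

Let the stationary distribution be π with π = πP and π_1 + π_2 + π_3 = 1.
π_1 = 0.32·π_1 + 0.28·π_2 + 0.4·π_3
π_2 = 0.32·π_1 + 0.4·π_2 + 0.36·π_3
Solving with the normalization constraint gives π = (0.3302, 0.3612, 0.3085).
So the stationary probability of state 4 is 0.3302.

0.3302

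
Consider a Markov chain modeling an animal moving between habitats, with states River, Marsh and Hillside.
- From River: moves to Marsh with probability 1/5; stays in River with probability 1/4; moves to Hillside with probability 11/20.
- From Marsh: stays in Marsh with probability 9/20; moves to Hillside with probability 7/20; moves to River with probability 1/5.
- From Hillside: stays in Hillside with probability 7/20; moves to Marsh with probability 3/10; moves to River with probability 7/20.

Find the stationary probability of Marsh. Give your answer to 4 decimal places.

Let the stationary distribution be π with π = πP and π_1 + π_2 + π_3 = 1.
π_1 = 0.25·π_1 + 0.2·π_2 + 0.35·π_3
π_2 = 0.2·π_1 + 0.45·π_2 + 0.3·π_3
Solving with the normalization constraint gives π = (0.2745, 0.3207, 0.4049).
So the stationary probability of Marsh is 0.3207.

0.3207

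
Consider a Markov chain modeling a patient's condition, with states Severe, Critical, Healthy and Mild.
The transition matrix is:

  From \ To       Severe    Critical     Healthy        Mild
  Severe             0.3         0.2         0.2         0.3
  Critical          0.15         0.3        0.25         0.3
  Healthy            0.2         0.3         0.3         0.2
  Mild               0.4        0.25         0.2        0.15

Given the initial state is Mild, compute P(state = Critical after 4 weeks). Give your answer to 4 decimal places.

0.2616

Propagate the distribution vector 4 weeks from Mild.
After 0 weeks: (0.0000, 0.0000, 0.0000, 1.0000)
After 1 week: (0.4000, 0.2500, 0.2000, 0.1500)
After 2 weeks: (0.2575, 0.2525, 0.2325, 0.2575)
After 3 weeks: (0.2646, 0.2614, 0.2359, 0.2381)
After 4 weeks: (0.2610, 0.2616, 0.2367, 0.2407)
P(in Critical after 4 weeks) = 0.2616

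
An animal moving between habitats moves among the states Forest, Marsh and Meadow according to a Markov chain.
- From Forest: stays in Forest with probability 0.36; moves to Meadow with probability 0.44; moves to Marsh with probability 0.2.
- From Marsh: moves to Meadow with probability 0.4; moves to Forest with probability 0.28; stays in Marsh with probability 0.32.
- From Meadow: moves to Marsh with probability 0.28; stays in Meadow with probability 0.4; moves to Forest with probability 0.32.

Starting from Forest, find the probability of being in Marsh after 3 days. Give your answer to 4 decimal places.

Propagate the distribution vector 3 days from Forest.
After 0 days: (1.0000, 0.0000, 0.0000)
After 1 day: (0.3600, 0.2000, 0.4400)
After 2 days: (0.3264, 0.2592, 0.4144)
After 3 days: (0.3227, 0.2643, 0.4131)
P(in Marsh after 3 days) = 0.2643

0.2643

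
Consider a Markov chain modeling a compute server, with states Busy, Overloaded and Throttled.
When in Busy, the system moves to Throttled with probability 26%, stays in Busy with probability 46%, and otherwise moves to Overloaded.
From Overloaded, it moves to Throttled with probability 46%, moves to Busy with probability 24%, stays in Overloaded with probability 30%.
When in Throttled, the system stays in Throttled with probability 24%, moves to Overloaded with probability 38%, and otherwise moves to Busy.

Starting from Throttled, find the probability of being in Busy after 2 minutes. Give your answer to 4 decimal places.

0.3572

Sum over the intermediate state after 1 minute:
P = P(Throttled→Busy)·P(Busy→Busy) + P(Throttled→Overloaded)·P(Overloaded→Busy) + P(Throttled→Throttled)·P(Throttled→Busy)
  = 0.38×0.46 + 0.38×0.24 + 0.24×0.38
  = 0.1748 + 0.0912 + 0.0912 = 0.3572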